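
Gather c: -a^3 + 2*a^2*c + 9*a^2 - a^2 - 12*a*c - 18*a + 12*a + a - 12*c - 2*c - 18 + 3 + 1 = -a^3 + 8*a^2 - 5*a + c*(2*a^2 - 12*a - 14) - 14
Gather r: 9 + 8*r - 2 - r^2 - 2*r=-r^2 + 6*r + 7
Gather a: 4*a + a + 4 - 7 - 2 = 5*a - 5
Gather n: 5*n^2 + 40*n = 5*n^2 + 40*n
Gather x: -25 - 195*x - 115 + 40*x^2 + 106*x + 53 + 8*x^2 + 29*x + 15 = 48*x^2 - 60*x - 72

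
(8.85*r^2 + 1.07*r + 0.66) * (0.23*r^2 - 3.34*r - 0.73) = 2.0355*r^4 - 29.3129*r^3 - 9.8825*r^2 - 2.9855*r - 0.4818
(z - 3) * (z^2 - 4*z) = z^3 - 7*z^2 + 12*z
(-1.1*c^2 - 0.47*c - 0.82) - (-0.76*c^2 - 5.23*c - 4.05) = -0.34*c^2 + 4.76*c + 3.23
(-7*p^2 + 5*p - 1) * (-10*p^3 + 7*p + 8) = 70*p^5 - 50*p^4 - 39*p^3 - 21*p^2 + 33*p - 8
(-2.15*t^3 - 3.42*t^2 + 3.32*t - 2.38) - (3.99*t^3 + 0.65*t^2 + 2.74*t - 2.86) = -6.14*t^3 - 4.07*t^2 + 0.58*t + 0.48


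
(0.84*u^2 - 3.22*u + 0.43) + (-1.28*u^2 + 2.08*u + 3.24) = -0.44*u^2 - 1.14*u + 3.67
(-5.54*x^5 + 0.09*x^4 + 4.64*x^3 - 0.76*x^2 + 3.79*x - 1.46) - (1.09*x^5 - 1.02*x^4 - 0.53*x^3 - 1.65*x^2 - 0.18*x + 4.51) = -6.63*x^5 + 1.11*x^4 + 5.17*x^3 + 0.89*x^2 + 3.97*x - 5.97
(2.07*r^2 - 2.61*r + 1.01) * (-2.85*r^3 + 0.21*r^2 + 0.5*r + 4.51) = -5.8995*r^5 + 7.8732*r^4 - 2.3916*r^3 + 8.2428*r^2 - 11.2661*r + 4.5551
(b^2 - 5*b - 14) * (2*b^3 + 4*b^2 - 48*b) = 2*b^5 - 6*b^4 - 96*b^3 + 184*b^2 + 672*b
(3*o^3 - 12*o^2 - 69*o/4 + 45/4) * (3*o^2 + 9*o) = 9*o^5 - 9*o^4 - 639*o^3/4 - 243*o^2/2 + 405*o/4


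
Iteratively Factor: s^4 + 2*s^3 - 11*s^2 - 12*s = (s - 3)*(s^3 + 5*s^2 + 4*s) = s*(s - 3)*(s^2 + 5*s + 4) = s*(s - 3)*(s + 1)*(s + 4)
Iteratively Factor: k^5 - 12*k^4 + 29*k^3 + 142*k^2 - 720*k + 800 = (k - 4)*(k^4 - 8*k^3 - 3*k^2 + 130*k - 200) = (k - 5)*(k - 4)*(k^3 - 3*k^2 - 18*k + 40) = (k - 5)*(k - 4)*(k - 2)*(k^2 - k - 20) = (k - 5)*(k - 4)*(k - 2)*(k + 4)*(k - 5)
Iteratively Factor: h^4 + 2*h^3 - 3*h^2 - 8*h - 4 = (h + 2)*(h^3 - 3*h - 2) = (h + 1)*(h + 2)*(h^2 - h - 2) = (h - 2)*(h + 1)*(h + 2)*(h + 1)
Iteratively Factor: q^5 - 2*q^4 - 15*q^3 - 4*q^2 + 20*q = (q + 2)*(q^4 - 4*q^3 - 7*q^2 + 10*q) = (q - 1)*(q + 2)*(q^3 - 3*q^2 - 10*q) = (q - 5)*(q - 1)*(q + 2)*(q^2 + 2*q) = (q - 5)*(q - 1)*(q + 2)^2*(q)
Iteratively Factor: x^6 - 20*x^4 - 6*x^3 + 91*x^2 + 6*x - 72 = (x + 3)*(x^5 - 3*x^4 - 11*x^3 + 27*x^2 + 10*x - 24) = (x + 3)^2*(x^4 - 6*x^3 + 7*x^2 + 6*x - 8) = (x - 1)*(x + 3)^2*(x^3 - 5*x^2 + 2*x + 8) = (x - 1)*(x + 1)*(x + 3)^2*(x^2 - 6*x + 8) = (x - 2)*(x - 1)*(x + 1)*(x + 3)^2*(x - 4)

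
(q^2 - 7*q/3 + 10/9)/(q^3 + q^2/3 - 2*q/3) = (q - 5/3)/(q*(q + 1))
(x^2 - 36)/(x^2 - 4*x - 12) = (x + 6)/(x + 2)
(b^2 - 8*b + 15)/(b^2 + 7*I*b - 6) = (b^2 - 8*b + 15)/(b^2 + 7*I*b - 6)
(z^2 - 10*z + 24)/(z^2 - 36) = (z - 4)/(z + 6)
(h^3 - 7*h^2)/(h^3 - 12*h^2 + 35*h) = h/(h - 5)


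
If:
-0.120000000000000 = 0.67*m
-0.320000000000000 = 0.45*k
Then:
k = -0.71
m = -0.18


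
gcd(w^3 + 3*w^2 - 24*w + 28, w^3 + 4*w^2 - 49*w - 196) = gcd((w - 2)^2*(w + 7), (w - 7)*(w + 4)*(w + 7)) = w + 7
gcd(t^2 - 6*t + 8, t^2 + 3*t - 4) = 1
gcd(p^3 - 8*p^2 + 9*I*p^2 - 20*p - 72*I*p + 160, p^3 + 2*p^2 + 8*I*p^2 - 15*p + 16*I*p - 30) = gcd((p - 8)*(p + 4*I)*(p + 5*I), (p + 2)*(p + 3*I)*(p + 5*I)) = p + 5*I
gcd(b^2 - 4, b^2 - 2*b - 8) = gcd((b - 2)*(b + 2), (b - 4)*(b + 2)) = b + 2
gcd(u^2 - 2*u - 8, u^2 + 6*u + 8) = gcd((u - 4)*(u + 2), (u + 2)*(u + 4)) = u + 2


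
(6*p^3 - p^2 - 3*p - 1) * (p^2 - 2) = 6*p^5 - p^4 - 15*p^3 + p^2 + 6*p + 2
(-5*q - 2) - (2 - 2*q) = -3*q - 4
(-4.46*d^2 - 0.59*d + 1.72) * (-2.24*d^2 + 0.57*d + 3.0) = 9.9904*d^4 - 1.2206*d^3 - 17.5691*d^2 - 0.7896*d + 5.16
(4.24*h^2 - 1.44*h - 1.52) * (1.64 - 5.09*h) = -21.5816*h^3 + 14.2832*h^2 + 5.3752*h - 2.4928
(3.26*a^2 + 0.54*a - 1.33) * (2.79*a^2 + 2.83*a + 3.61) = 9.0954*a^4 + 10.7324*a^3 + 9.5861*a^2 - 1.8145*a - 4.8013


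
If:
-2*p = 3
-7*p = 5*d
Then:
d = 21/10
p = -3/2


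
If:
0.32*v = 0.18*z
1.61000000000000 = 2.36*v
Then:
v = 0.68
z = 1.21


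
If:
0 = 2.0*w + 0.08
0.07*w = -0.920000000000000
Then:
No Solution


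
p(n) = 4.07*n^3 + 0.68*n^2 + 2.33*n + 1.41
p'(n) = 12.21*n^2 + 1.36*n + 2.33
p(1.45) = 18.63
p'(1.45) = 29.97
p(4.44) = 381.40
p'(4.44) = 249.07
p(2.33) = 62.01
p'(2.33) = 71.79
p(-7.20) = -1499.23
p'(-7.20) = 625.50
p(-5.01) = -505.00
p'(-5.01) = 301.99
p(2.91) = 114.24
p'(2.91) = 109.68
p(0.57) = 3.71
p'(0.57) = 7.07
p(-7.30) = -1562.66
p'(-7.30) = 643.07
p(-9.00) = -2931.51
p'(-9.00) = 979.10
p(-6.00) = -867.21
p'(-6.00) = 433.73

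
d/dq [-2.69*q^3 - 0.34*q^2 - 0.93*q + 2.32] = -8.07*q^2 - 0.68*q - 0.93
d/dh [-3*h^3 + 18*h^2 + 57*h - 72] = -9*h^2 + 36*h + 57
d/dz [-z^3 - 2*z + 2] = -3*z^2 - 2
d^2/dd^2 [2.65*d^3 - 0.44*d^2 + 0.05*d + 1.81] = 15.9*d - 0.88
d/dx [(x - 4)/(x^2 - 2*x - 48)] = (x^2 - 2*x - 2*(x - 4)*(x - 1) - 48)/(-x^2 + 2*x + 48)^2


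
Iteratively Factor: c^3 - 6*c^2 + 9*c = (c - 3)*(c^2 - 3*c) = c*(c - 3)*(c - 3)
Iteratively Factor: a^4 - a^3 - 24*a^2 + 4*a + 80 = (a - 5)*(a^3 + 4*a^2 - 4*a - 16) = (a - 5)*(a + 2)*(a^2 + 2*a - 8) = (a - 5)*(a + 2)*(a + 4)*(a - 2)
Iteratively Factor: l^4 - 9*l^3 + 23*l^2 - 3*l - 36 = (l - 3)*(l^3 - 6*l^2 + 5*l + 12) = (l - 3)^2*(l^2 - 3*l - 4) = (l - 3)^2*(l + 1)*(l - 4)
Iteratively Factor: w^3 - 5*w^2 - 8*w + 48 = (w - 4)*(w^2 - w - 12) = (w - 4)^2*(w + 3)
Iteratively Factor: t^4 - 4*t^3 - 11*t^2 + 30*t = (t + 3)*(t^3 - 7*t^2 + 10*t) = (t - 5)*(t + 3)*(t^2 - 2*t) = (t - 5)*(t - 2)*(t + 3)*(t)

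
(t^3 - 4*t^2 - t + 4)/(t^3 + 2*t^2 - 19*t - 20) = (t - 1)/(t + 5)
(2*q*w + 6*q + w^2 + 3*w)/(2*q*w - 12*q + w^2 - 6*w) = (w + 3)/(w - 6)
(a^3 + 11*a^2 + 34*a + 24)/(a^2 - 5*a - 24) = (a^3 + 11*a^2 + 34*a + 24)/(a^2 - 5*a - 24)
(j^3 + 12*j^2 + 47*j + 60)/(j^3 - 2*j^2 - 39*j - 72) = (j^2 + 9*j + 20)/(j^2 - 5*j - 24)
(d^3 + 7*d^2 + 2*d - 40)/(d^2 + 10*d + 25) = (d^2 + 2*d - 8)/(d + 5)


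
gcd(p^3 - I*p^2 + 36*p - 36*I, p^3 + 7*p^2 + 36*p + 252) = p^2 + 36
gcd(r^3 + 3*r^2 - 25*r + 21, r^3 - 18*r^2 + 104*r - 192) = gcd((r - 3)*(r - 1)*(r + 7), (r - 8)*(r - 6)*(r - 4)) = 1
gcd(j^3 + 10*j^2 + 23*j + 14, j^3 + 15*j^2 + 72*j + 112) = j + 7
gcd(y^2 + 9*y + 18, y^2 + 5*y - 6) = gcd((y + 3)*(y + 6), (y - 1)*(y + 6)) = y + 6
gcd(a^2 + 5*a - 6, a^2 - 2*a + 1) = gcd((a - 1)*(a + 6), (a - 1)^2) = a - 1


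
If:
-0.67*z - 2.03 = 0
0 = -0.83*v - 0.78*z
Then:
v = 2.85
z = -3.03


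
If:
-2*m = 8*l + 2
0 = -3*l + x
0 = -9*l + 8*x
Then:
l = 0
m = -1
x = 0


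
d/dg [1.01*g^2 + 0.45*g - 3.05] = 2.02*g + 0.45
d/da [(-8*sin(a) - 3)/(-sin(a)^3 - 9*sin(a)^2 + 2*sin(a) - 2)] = (-16*sin(a)^3 - 81*sin(a)^2 - 54*sin(a) + 22)*cos(a)/(sin(a)^3 + 9*sin(a)^2 - 2*sin(a) + 2)^2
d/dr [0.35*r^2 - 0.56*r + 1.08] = 0.7*r - 0.56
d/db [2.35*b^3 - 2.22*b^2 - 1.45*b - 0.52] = 7.05*b^2 - 4.44*b - 1.45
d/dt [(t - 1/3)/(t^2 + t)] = (-3*t^2 + 2*t + 1)/(3*t^2*(t^2 + 2*t + 1))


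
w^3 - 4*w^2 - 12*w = w*(w - 6)*(w + 2)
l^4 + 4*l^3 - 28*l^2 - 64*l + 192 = (l - 4)*(l - 2)*(l + 4)*(l + 6)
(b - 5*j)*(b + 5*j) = b^2 - 25*j^2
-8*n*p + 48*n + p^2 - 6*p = (-8*n + p)*(p - 6)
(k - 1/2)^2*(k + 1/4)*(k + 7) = k^4 + 25*k^3/4 - 21*k^2/4 + k/16 + 7/16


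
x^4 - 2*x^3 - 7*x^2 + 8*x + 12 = (x - 3)*(x - 2)*(x + 1)*(x + 2)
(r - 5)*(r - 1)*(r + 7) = r^3 + r^2 - 37*r + 35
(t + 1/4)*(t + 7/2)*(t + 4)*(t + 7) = t^4 + 59*t^3/4 + 561*t^2/8 + 917*t/8 + 49/2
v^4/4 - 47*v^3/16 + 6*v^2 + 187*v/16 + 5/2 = (v/4 + 1/4)*(v - 8)*(v - 5)*(v + 1/4)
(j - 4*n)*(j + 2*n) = j^2 - 2*j*n - 8*n^2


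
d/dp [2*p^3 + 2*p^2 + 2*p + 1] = 6*p^2 + 4*p + 2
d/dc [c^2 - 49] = 2*c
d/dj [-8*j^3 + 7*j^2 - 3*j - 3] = -24*j^2 + 14*j - 3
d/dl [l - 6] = 1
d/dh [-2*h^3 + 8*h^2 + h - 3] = -6*h^2 + 16*h + 1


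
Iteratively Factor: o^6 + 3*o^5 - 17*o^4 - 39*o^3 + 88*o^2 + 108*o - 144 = (o - 2)*(o^5 + 5*o^4 - 7*o^3 - 53*o^2 - 18*o + 72) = (o - 2)*(o - 1)*(o^4 + 6*o^3 - o^2 - 54*o - 72) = (o - 2)*(o - 1)*(o + 4)*(o^3 + 2*o^2 - 9*o - 18) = (o - 2)*(o - 1)*(o + 2)*(o + 4)*(o^2 - 9) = (o - 3)*(o - 2)*(o - 1)*(o + 2)*(o + 4)*(o + 3)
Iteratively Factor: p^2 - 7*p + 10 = (p - 5)*(p - 2)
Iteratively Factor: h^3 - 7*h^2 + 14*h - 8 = (h - 4)*(h^2 - 3*h + 2) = (h - 4)*(h - 1)*(h - 2)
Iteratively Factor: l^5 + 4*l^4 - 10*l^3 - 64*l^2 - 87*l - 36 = (l + 1)*(l^4 + 3*l^3 - 13*l^2 - 51*l - 36) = (l + 1)*(l + 3)*(l^3 - 13*l - 12) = (l + 1)*(l + 3)^2*(l^2 - 3*l - 4) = (l + 1)^2*(l + 3)^2*(l - 4)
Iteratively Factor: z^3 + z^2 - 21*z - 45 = (z - 5)*(z^2 + 6*z + 9) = (z - 5)*(z + 3)*(z + 3)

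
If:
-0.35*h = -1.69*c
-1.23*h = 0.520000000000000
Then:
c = -0.09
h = -0.42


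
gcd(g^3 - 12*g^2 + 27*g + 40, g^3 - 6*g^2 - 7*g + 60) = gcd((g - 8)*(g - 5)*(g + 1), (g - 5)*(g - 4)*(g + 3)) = g - 5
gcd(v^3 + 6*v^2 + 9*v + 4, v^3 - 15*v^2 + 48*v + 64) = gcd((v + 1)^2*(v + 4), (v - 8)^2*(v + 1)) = v + 1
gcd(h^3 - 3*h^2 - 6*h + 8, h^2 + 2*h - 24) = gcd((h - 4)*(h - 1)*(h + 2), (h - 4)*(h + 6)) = h - 4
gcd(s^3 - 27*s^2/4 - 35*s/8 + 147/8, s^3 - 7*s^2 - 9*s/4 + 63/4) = s^2 - 17*s/2 + 21/2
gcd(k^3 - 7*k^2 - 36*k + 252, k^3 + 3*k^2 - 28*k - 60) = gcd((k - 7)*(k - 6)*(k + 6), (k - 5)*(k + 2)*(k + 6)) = k + 6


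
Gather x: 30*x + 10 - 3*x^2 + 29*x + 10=-3*x^2 + 59*x + 20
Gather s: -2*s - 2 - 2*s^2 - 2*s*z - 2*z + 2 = -2*s^2 + s*(-2*z - 2) - 2*z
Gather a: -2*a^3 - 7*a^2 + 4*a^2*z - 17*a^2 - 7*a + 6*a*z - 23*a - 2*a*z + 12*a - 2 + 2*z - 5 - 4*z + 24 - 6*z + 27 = -2*a^3 + a^2*(4*z - 24) + a*(4*z - 18) - 8*z + 44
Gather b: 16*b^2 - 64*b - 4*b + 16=16*b^2 - 68*b + 16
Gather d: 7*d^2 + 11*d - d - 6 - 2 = 7*d^2 + 10*d - 8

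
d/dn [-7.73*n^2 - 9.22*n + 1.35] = -15.46*n - 9.22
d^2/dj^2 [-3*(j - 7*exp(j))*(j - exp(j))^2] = 27*j^2*exp(j) - 180*j*exp(2*j) + 108*j*exp(j) - 18*j + 189*exp(3*j) - 180*exp(2*j) + 54*exp(j)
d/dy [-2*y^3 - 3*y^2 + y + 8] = -6*y^2 - 6*y + 1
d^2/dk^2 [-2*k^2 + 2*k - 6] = -4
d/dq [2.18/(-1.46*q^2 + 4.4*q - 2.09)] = (6.3656*q - 9.592)/(1.46*q^2 - 4.4*q + 2.09)^2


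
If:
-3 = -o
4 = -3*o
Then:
No Solution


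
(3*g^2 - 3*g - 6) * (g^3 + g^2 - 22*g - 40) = 3*g^5 - 75*g^3 - 60*g^2 + 252*g + 240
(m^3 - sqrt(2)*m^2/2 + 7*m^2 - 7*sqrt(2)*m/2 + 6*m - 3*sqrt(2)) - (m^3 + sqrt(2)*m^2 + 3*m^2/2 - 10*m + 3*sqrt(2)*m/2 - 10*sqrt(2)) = -3*sqrt(2)*m^2/2 + 11*m^2/2 - 5*sqrt(2)*m + 16*m + 7*sqrt(2)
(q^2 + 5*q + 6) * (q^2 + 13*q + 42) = q^4 + 18*q^3 + 113*q^2 + 288*q + 252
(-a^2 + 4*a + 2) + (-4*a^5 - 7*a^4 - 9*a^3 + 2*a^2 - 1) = -4*a^5 - 7*a^4 - 9*a^3 + a^2 + 4*a + 1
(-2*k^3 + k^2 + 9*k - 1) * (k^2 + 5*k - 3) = -2*k^5 - 9*k^4 + 20*k^3 + 41*k^2 - 32*k + 3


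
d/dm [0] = 0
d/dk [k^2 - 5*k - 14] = 2*k - 5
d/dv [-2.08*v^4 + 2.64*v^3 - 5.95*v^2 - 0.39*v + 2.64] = -8.32*v^3 + 7.92*v^2 - 11.9*v - 0.39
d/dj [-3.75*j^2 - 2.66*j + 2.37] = -7.5*j - 2.66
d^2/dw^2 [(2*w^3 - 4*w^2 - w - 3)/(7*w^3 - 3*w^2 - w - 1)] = 2*(-154*w^6 - 105*w^5 - 819*w^4 + 300*w^3 - 18*w^2 - 75*w + 3)/(343*w^9 - 441*w^8 + 42*w^7 - 48*w^6 + 120*w^5 + 6*w^4 + 2*w^3 - 12*w^2 - 3*w - 1)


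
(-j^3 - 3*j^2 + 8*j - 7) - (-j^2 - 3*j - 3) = -j^3 - 2*j^2 + 11*j - 4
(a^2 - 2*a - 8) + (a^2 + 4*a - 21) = 2*a^2 + 2*a - 29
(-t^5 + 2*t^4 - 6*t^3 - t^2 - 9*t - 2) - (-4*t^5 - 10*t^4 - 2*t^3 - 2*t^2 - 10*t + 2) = 3*t^5 + 12*t^4 - 4*t^3 + t^2 + t - 4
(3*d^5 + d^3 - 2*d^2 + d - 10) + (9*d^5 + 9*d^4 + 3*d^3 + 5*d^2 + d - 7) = 12*d^5 + 9*d^4 + 4*d^3 + 3*d^2 + 2*d - 17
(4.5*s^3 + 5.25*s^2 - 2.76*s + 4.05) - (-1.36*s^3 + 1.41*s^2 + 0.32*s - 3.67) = 5.86*s^3 + 3.84*s^2 - 3.08*s + 7.72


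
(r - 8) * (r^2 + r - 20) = r^3 - 7*r^2 - 28*r + 160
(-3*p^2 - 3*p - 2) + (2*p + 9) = -3*p^2 - p + 7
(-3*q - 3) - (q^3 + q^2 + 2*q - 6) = -q^3 - q^2 - 5*q + 3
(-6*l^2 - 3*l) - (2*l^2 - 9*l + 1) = -8*l^2 + 6*l - 1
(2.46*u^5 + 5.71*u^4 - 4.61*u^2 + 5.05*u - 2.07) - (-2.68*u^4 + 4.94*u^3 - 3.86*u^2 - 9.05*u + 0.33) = 2.46*u^5 + 8.39*u^4 - 4.94*u^3 - 0.75*u^2 + 14.1*u - 2.4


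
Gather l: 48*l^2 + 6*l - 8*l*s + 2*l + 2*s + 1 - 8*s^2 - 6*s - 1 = 48*l^2 + l*(8 - 8*s) - 8*s^2 - 4*s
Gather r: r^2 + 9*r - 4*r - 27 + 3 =r^2 + 5*r - 24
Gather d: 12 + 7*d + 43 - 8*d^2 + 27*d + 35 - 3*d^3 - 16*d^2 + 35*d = -3*d^3 - 24*d^2 + 69*d + 90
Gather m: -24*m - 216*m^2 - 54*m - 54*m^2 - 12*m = -270*m^2 - 90*m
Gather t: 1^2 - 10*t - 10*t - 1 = -20*t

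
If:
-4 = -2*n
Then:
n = 2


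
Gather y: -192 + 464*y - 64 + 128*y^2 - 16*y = 128*y^2 + 448*y - 256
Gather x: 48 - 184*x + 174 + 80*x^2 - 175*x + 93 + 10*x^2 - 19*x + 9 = 90*x^2 - 378*x + 324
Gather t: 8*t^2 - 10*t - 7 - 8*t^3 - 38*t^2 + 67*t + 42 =-8*t^3 - 30*t^2 + 57*t + 35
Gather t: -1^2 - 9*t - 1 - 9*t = -18*t - 2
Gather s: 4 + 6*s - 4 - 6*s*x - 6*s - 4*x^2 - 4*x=-6*s*x - 4*x^2 - 4*x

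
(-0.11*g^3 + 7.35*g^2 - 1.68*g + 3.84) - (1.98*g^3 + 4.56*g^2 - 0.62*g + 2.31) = -2.09*g^3 + 2.79*g^2 - 1.06*g + 1.53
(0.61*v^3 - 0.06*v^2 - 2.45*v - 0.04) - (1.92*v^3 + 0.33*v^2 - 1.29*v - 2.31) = -1.31*v^3 - 0.39*v^2 - 1.16*v + 2.27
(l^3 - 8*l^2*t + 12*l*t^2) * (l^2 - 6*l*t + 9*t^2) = l^5 - 14*l^4*t + 69*l^3*t^2 - 144*l^2*t^3 + 108*l*t^4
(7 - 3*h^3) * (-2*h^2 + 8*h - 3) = 6*h^5 - 24*h^4 + 9*h^3 - 14*h^2 + 56*h - 21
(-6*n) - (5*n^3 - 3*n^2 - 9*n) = -5*n^3 + 3*n^2 + 3*n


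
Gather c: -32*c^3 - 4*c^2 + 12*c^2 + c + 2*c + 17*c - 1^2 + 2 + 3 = -32*c^3 + 8*c^2 + 20*c + 4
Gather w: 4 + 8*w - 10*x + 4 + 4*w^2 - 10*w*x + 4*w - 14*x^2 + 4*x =4*w^2 + w*(12 - 10*x) - 14*x^2 - 6*x + 8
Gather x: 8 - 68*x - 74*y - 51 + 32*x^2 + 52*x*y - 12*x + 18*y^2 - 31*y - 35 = 32*x^2 + x*(52*y - 80) + 18*y^2 - 105*y - 78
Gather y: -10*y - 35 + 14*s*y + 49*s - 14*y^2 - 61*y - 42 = 49*s - 14*y^2 + y*(14*s - 71) - 77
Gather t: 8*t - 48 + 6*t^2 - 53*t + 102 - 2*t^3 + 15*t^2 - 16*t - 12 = -2*t^3 + 21*t^2 - 61*t + 42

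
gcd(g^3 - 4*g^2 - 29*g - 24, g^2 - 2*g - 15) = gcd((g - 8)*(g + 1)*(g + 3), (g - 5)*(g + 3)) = g + 3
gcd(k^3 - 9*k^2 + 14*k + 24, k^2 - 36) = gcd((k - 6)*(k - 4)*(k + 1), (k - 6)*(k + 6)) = k - 6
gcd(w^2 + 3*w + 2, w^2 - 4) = w + 2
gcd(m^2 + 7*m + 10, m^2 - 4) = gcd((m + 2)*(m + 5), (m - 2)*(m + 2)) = m + 2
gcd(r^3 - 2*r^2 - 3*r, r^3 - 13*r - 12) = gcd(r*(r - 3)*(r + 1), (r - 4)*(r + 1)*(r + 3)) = r + 1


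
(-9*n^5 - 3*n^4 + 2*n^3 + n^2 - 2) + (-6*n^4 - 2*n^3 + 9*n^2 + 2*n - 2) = -9*n^5 - 9*n^4 + 10*n^2 + 2*n - 4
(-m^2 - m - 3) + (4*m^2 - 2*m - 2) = 3*m^2 - 3*m - 5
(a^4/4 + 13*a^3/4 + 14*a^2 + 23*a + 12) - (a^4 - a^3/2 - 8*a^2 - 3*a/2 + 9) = -3*a^4/4 + 15*a^3/4 + 22*a^2 + 49*a/2 + 3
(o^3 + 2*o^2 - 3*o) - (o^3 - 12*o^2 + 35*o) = 14*o^2 - 38*o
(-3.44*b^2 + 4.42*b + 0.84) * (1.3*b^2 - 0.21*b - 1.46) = -4.472*b^4 + 6.4684*b^3 + 5.1862*b^2 - 6.6296*b - 1.2264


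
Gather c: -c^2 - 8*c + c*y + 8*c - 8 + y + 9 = -c^2 + c*y + y + 1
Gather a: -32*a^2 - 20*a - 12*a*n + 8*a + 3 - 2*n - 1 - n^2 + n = -32*a^2 + a*(-12*n - 12) - n^2 - n + 2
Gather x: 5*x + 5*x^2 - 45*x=5*x^2 - 40*x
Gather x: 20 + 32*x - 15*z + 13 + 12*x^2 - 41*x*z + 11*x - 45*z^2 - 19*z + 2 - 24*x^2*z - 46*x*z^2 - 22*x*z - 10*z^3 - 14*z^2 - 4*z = x^2*(12 - 24*z) + x*(-46*z^2 - 63*z + 43) - 10*z^3 - 59*z^2 - 38*z + 35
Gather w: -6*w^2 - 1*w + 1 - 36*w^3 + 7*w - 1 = -36*w^3 - 6*w^2 + 6*w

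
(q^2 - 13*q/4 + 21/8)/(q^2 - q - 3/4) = (4*q - 7)/(2*(2*q + 1))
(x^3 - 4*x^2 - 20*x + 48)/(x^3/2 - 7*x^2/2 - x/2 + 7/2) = 2*(x^3 - 4*x^2 - 20*x + 48)/(x^3 - 7*x^2 - x + 7)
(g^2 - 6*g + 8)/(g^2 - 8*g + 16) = (g - 2)/(g - 4)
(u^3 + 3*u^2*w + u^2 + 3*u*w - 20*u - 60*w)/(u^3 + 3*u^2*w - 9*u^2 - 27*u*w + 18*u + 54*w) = (u^2 + u - 20)/(u^2 - 9*u + 18)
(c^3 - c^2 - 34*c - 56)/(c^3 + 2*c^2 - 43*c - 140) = (c + 2)/(c + 5)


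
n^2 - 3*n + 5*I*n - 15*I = (n - 3)*(n + 5*I)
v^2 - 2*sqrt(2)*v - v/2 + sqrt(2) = (v - 1/2)*(v - 2*sqrt(2))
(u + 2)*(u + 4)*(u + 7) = u^3 + 13*u^2 + 50*u + 56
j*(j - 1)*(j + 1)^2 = j^4 + j^3 - j^2 - j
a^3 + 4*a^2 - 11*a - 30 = (a - 3)*(a + 2)*(a + 5)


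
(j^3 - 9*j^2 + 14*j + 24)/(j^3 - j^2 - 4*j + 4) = (j^3 - 9*j^2 + 14*j + 24)/(j^3 - j^2 - 4*j + 4)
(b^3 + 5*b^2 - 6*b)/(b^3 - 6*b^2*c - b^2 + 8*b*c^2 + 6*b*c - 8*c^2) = b*(b + 6)/(b^2 - 6*b*c + 8*c^2)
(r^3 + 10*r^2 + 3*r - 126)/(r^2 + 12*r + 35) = (r^2 + 3*r - 18)/(r + 5)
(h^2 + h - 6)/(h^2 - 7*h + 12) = (h^2 + h - 6)/(h^2 - 7*h + 12)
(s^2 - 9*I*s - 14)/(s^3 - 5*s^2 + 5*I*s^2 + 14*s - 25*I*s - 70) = (s - 7*I)/(s^2 + s*(-5 + 7*I) - 35*I)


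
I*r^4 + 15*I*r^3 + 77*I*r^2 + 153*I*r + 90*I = (r + 3)*(r + 5)*(r + 6)*(I*r + I)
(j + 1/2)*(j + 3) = j^2 + 7*j/2 + 3/2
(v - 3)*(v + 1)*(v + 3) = v^3 + v^2 - 9*v - 9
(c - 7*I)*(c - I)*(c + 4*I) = c^3 - 4*I*c^2 + 25*c - 28*I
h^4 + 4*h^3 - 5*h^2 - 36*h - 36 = (h - 3)*(h + 2)^2*(h + 3)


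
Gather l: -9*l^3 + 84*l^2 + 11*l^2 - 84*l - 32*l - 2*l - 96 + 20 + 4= -9*l^3 + 95*l^2 - 118*l - 72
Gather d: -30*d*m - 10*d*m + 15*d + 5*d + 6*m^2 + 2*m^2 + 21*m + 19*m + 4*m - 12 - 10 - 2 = d*(20 - 40*m) + 8*m^2 + 44*m - 24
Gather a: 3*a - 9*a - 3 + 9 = 6 - 6*a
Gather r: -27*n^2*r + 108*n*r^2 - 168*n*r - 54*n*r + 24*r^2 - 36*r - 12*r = r^2*(108*n + 24) + r*(-27*n^2 - 222*n - 48)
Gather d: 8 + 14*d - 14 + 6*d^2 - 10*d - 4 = 6*d^2 + 4*d - 10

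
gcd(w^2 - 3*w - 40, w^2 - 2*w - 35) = w + 5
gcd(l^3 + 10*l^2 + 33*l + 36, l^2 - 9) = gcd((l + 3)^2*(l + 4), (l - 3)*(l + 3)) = l + 3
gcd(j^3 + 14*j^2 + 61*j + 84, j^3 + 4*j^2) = j + 4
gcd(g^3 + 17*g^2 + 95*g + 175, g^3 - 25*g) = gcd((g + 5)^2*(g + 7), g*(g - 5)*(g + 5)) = g + 5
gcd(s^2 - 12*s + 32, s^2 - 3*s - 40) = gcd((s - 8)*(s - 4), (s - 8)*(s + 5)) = s - 8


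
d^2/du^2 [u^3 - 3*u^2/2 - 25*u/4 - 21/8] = 6*u - 3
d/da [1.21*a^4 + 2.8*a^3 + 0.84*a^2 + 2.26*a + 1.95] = 4.84*a^3 + 8.4*a^2 + 1.68*a + 2.26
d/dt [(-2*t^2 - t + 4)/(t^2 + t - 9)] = (-t^2 + 28*t + 5)/(t^4 + 2*t^3 - 17*t^2 - 18*t + 81)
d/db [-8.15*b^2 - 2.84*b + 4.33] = -16.3*b - 2.84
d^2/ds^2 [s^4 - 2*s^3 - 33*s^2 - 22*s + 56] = 12*s^2 - 12*s - 66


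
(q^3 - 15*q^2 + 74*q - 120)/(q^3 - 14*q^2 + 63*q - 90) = (q - 4)/(q - 3)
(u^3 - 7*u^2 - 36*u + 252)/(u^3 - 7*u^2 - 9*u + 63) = (u^2 - 36)/(u^2 - 9)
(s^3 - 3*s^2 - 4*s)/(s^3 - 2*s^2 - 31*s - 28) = s*(s - 4)/(s^2 - 3*s - 28)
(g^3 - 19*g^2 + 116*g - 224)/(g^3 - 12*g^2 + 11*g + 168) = (g - 4)/(g + 3)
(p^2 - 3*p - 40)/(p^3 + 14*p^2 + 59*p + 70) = (p - 8)/(p^2 + 9*p + 14)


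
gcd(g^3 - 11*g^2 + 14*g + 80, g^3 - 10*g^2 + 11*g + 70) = g^2 - 3*g - 10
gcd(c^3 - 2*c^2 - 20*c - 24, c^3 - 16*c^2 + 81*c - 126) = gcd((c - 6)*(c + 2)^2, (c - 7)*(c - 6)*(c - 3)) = c - 6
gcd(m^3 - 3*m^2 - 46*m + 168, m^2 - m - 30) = m - 6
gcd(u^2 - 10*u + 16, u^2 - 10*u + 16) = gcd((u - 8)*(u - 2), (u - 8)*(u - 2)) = u^2 - 10*u + 16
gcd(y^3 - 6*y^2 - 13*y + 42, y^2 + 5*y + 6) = y + 3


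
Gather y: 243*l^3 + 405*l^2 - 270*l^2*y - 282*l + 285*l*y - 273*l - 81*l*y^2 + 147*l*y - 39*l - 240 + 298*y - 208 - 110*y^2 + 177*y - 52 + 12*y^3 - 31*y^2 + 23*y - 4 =243*l^3 + 405*l^2 - 594*l + 12*y^3 + y^2*(-81*l - 141) + y*(-270*l^2 + 432*l + 498) - 504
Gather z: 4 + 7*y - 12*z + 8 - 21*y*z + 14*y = 21*y + z*(-21*y - 12) + 12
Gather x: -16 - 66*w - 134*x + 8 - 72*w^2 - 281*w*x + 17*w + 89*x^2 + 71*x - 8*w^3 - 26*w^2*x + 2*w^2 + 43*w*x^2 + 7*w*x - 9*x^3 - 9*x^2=-8*w^3 - 70*w^2 - 49*w - 9*x^3 + x^2*(43*w + 80) + x*(-26*w^2 - 274*w - 63) - 8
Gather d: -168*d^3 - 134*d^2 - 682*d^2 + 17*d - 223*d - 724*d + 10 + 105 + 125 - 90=-168*d^3 - 816*d^2 - 930*d + 150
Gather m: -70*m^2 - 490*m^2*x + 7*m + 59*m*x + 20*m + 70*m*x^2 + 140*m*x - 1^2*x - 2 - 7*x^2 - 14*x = m^2*(-490*x - 70) + m*(70*x^2 + 199*x + 27) - 7*x^2 - 15*x - 2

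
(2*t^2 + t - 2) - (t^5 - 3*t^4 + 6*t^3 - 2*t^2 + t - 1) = -t^5 + 3*t^4 - 6*t^3 + 4*t^2 - 1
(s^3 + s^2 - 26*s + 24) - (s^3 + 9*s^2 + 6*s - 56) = -8*s^2 - 32*s + 80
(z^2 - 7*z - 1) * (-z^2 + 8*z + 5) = -z^4 + 15*z^3 - 50*z^2 - 43*z - 5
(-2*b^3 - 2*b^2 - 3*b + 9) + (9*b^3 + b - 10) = 7*b^3 - 2*b^2 - 2*b - 1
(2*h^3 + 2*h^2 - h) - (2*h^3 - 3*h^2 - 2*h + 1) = 5*h^2 + h - 1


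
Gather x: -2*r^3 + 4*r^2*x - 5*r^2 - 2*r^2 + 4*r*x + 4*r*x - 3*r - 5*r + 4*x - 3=-2*r^3 - 7*r^2 - 8*r + x*(4*r^2 + 8*r + 4) - 3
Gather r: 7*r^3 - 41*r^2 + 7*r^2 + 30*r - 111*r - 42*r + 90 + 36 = 7*r^3 - 34*r^2 - 123*r + 126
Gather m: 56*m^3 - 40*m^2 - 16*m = 56*m^3 - 40*m^2 - 16*m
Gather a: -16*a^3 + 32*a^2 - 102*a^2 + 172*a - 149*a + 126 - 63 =-16*a^3 - 70*a^2 + 23*a + 63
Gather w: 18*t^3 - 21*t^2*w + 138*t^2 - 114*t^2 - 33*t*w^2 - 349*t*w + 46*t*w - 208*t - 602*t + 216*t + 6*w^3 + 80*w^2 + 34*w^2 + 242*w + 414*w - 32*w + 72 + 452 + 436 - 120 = 18*t^3 + 24*t^2 - 594*t + 6*w^3 + w^2*(114 - 33*t) + w*(-21*t^2 - 303*t + 624) + 840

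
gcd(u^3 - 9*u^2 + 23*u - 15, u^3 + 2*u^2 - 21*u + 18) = u^2 - 4*u + 3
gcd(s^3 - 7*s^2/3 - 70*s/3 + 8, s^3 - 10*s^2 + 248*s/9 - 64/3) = s - 6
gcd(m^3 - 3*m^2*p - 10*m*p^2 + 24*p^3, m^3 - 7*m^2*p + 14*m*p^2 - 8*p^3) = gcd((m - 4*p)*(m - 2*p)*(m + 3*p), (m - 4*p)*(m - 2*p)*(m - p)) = m^2 - 6*m*p + 8*p^2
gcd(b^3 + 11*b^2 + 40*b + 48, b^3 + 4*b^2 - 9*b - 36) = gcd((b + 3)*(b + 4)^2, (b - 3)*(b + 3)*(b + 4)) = b^2 + 7*b + 12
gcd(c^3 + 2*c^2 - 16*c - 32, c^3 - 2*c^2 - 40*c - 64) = c^2 + 6*c + 8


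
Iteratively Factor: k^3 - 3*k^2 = (k)*(k^2 - 3*k) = k^2*(k - 3)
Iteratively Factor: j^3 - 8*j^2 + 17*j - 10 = (j - 2)*(j^2 - 6*j + 5) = (j - 5)*(j - 2)*(j - 1)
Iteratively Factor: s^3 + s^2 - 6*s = (s + 3)*(s^2 - 2*s) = s*(s + 3)*(s - 2)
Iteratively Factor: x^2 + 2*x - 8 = (x - 2)*(x + 4)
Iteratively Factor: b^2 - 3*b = (b)*(b - 3)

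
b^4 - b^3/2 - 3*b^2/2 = b^2*(b - 3/2)*(b + 1)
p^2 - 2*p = p*(p - 2)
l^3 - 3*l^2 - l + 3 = (l - 3)*(l - 1)*(l + 1)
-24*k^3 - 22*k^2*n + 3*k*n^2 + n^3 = (-4*k + n)*(k + n)*(6*k + n)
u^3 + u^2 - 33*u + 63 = (u - 3)^2*(u + 7)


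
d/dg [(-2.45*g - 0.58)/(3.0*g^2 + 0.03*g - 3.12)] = (7.35*g^2 + 3.48*g + 7.6614)/(9.0*g^4 + 0.18*g^3 - 18.7191*g^2 - 0.1872*g + 9.7344)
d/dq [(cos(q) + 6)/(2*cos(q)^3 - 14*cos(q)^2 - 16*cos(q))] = (-165*cos(q) + 11*cos(2*q) + cos(3*q) - 85)*sin(q)/(4*(cos(q) - 8)^2*(cos(q) + 1)^2*cos(q)^2)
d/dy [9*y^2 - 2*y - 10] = 18*y - 2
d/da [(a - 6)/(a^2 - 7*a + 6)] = -1/(a^2 - 2*a + 1)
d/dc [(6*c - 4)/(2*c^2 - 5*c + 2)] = 4*(-3*c^2 + 4*c - 2)/(4*c^4 - 20*c^3 + 33*c^2 - 20*c + 4)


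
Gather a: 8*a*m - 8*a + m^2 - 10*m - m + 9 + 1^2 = a*(8*m - 8) + m^2 - 11*m + 10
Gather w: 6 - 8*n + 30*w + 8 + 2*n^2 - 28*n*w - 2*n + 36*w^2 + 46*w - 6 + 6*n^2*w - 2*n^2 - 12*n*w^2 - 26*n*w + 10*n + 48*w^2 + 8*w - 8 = w^2*(84 - 12*n) + w*(6*n^2 - 54*n + 84)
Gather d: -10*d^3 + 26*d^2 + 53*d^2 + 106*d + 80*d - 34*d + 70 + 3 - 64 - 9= -10*d^3 + 79*d^2 + 152*d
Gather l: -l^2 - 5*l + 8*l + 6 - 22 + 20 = -l^2 + 3*l + 4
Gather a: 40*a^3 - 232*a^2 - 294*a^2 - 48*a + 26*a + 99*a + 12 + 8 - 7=40*a^3 - 526*a^2 + 77*a + 13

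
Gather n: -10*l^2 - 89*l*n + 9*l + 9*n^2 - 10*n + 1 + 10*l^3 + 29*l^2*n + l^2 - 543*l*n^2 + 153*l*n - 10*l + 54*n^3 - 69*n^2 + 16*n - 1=10*l^3 - 9*l^2 - l + 54*n^3 + n^2*(-543*l - 60) + n*(29*l^2 + 64*l + 6)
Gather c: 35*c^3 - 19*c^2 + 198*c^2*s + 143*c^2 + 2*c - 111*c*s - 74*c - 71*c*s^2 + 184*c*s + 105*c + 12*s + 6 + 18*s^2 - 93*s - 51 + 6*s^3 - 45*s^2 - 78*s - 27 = 35*c^3 + c^2*(198*s + 124) + c*(-71*s^2 + 73*s + 33) + 6*s^3 - 27*s^2 - 159*s - 72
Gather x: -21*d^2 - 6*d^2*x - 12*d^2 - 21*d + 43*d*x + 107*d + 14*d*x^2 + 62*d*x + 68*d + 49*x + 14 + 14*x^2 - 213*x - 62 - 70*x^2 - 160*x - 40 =-33*d^2 + 154*d + x^2*(14*d - 56) + x*(-6*d^2 + 105*d - 324) - 88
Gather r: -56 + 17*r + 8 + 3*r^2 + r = 3*r^2 + 18*r - 48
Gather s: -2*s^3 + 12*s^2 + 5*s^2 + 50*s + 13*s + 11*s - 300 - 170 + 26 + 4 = -2*s^3 + 17*s^2 + 74*s - 440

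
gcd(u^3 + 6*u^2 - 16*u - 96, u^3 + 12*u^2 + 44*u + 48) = u^2 + 10*u + 24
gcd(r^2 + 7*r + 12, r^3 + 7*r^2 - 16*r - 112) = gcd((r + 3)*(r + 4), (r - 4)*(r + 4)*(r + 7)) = r + 4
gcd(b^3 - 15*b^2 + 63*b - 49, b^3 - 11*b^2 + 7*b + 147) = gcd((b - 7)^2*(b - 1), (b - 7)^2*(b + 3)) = b^2 - 14*b + 49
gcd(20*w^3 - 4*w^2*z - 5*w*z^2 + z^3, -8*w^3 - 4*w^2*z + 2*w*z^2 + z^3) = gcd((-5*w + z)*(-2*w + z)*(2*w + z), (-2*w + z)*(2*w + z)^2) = -4*w^2 + z^2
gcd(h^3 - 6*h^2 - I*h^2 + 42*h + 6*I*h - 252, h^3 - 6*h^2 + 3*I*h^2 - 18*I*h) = h - 6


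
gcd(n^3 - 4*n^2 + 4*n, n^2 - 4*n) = n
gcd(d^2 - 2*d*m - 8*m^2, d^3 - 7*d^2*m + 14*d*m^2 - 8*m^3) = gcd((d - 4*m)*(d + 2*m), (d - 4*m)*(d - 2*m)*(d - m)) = d - 4*m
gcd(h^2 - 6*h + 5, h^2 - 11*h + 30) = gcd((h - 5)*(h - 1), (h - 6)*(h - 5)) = h - 5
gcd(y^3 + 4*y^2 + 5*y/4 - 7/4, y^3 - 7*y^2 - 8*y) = y + 1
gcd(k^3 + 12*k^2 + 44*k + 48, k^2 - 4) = k + 2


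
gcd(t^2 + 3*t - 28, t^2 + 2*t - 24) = t - 4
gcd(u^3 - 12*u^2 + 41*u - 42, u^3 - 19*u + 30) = u^2 - 5*u + 6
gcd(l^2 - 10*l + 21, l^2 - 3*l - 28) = l - 7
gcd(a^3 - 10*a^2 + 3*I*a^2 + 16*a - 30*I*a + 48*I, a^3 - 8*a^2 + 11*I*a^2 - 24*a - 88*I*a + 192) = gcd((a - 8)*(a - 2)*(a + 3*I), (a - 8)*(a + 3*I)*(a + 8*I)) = a^2 + a*(-8 + 3*I) - 24*I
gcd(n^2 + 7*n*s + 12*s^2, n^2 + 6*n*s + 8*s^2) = n + 4*s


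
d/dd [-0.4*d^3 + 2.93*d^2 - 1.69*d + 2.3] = -1.2*d^2 + 5.86*d - 1.69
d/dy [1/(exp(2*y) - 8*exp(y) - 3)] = 2*(4 - exp(y))*exp(y)/(-exp(2*y) + 8*exp(y) + 3)^2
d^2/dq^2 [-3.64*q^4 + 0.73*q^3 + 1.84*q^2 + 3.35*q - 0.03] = -43.68*q^2 + 4.38*q + 3.68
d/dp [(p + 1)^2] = 2*p + 2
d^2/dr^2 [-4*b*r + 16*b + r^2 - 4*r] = 2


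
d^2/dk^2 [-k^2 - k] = -2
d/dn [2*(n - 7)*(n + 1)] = 4*n - 12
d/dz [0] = 0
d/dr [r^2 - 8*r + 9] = 2*r - 8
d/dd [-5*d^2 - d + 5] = -10*d - 1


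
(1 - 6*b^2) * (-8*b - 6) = 48*b^3 + 36*b^2 - 8*b - 6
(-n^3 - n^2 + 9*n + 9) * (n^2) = -n^5 - n^4 + 9*n^3 + 9*n^2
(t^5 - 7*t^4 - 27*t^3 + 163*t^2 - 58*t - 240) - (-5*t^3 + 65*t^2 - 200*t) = t^5 - 7*t^4 - 22*t^3 + 98*t^2 + 142*t - 240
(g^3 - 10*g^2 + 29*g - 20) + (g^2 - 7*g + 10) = g^3 - 9*g^2 + 22*g - 10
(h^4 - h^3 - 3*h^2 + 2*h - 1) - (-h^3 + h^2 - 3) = h^4 - 4*h^2 + 2*h + 2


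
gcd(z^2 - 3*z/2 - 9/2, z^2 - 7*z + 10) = 1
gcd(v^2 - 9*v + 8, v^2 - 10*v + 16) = v - 8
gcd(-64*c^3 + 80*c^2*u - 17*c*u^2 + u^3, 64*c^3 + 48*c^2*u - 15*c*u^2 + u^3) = 64*c^2 - 16*c*u + u^2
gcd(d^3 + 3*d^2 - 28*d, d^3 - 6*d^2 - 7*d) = d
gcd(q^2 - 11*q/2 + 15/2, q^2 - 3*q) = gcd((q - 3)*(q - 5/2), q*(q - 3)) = q - 3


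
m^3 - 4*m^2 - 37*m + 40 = (m - 8)*(m - 1)*(m + 5)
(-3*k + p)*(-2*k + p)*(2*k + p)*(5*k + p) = 60*k^4 - 8*k^3*p - 19*k^2*p^2 + 2*k*p^3 + p^4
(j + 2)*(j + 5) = j^2 + 7*j + 10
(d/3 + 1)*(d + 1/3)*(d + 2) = d^3/3 + 16*d^2/9 + 23*d/9 + 2/3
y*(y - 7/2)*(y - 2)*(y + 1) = y^4 - 9*y^3/2 + 3*y^2/2 + 7*y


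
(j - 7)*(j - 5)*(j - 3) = j^3 - 15*j^2 + 71*j - 105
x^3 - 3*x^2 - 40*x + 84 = (x - 7)*(x - 2)*(x + 6)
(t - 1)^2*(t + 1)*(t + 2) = t^4 + t^3 - 3*t^2 - t + 2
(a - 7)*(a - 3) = a^2 - 10*a + 21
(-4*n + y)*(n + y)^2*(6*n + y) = -24*n^4 - 46*n^3*y - 19*n^2*y^2 + 4*n*y^3 + y^4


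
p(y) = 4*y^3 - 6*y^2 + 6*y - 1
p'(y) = 12*y^2 - 12*y + 6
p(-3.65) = -297.34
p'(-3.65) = 209.67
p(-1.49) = -36.49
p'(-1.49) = 50.52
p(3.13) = 81.66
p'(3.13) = 86.00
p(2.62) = 45.47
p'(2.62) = 56.93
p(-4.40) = -484.30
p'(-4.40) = 291.12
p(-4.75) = -593.56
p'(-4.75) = 333.75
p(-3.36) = -240.63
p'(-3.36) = 181.80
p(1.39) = 6.49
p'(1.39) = 12.51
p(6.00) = 683.00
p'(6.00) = 366.00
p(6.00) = 683.00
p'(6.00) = 366.00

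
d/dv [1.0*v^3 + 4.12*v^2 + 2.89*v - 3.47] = 3.0*v^2 + 8.24*v + 2.89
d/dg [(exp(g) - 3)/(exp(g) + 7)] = 10*exp(g)/(exp(g) + 7)^2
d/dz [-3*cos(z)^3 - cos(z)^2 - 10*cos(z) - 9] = (9*cos(z)^2 + 2*cos(z) + 10)*sin(z)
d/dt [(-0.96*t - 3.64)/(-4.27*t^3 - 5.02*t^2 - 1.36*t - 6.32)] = (-8.1984*t^3 - 51.4476*t^2 - 36.5456*t + 1.1168)/(18.2329*t^6 + 42.8708*t^5 + 36.8148*t^4 + 67.6272*t^3 + 65.3024*t^2 + 17.1904*t + 39.9424)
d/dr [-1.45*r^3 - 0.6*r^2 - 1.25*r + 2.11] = -4.35*r^2 - 1.2*r - 1.25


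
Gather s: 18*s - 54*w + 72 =18*s - 54*w + 72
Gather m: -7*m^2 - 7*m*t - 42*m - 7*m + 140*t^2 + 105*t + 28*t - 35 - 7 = -7*m^2 + m*(-7*t - 49) + 140*t^2 + 133*t - 42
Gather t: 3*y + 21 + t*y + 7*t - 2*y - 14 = t*(y + 7) + y + 7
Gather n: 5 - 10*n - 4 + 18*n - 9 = 8*n - 8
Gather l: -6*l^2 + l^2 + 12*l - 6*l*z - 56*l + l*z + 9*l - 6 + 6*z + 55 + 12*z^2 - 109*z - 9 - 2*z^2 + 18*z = -5*l^2 + l*(-5*z - 35) + 10*z^2 - 85*z + 40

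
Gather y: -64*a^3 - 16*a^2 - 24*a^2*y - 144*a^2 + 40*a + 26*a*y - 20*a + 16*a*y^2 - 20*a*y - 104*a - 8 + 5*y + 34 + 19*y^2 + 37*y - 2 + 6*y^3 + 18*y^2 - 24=-64*a^3 - 160*a^2 - 84*a + 6*y^3 + y^2*(16*a + 37) + y*(-24*a^2 + 6*a + 42)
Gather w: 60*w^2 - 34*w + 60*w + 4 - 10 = 60*w^2 + 26*w - 6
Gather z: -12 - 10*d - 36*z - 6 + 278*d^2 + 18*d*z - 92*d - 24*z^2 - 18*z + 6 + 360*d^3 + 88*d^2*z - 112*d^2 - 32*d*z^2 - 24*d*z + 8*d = 360*d^3 + 166*d^2 - 94*d + z^2*(-32*d - 24) + z*(88*d^2 - 6*d - 54) - 12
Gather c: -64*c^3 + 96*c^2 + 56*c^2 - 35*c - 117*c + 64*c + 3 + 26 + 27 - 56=-64*c^3 + 152*c^2 - 88*c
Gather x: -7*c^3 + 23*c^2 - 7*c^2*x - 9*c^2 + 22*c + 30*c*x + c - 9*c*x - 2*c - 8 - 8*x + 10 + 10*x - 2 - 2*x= -7*c^3 + 14*c^2 + 21*c + x*(-7*c^2 + 21*c)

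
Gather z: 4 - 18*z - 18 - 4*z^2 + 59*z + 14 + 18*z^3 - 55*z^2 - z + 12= 18*z^3 - 59*z^2 + 40*z + 12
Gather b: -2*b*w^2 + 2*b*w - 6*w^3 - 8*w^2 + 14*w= b*(-2*w^2 + 2*w) - 6*w^3 - 8*w^2 + 14*w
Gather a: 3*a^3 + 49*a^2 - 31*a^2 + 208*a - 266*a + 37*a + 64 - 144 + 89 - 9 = 3*a^3 + 18*a^2 - 21*a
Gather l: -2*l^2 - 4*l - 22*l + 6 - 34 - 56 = -2*l^2 - 26*l - 84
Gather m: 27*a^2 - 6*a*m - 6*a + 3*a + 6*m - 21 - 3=27*a^2 - 3*a + m*(6 - 6*a) - 24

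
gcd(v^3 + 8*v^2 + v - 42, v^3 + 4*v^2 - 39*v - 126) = v^2 + 10*v + 21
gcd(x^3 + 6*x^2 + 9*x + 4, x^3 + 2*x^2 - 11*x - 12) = x^2 + 5*x + 4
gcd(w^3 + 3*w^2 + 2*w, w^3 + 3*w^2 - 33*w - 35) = w + 1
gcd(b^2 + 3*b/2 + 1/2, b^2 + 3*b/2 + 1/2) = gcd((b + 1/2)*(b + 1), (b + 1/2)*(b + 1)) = b^2 + 3*b/2 + 1/2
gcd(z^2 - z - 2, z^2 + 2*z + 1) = z + 1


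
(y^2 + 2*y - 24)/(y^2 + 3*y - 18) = (y - 4)/(y - 3)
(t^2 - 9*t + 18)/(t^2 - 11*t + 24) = (t - 6)/(t - 8)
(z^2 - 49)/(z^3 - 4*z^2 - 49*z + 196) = 1/(z - 4)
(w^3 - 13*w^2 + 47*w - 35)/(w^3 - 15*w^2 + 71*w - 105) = (w - 1)/(w - 3)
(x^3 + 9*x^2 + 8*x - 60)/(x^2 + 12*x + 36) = (x^2 + 3*x - 10)/(x + 6)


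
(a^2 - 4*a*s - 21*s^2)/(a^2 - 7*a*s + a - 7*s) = (a + 3*s)/(a + 1)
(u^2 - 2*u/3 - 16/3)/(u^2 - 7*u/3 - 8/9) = 3*(u + 2)/(3*u + 1)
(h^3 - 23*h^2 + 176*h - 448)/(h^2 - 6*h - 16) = (h^2 - 15*h + 56)/(h + 2)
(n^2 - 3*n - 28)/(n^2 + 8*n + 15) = (n^2 - 3*n - 28)/(n^2 + 8*n + 15)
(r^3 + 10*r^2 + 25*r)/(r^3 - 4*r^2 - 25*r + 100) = r*(r + 5)/(r^2 - 9*r + 20)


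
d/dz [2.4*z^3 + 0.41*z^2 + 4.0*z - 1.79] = 7.2*z^2 + 0.82*z + 4.0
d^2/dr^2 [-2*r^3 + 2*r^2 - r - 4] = 4 - 12*r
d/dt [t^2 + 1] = 2*t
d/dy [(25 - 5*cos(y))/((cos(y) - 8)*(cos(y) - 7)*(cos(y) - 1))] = 5*(-2*cos(y)^3 + 31*cos(y)^2 - 160*cos(y) + 299)*sin(y)/((cos(y) - 8)^2*(cos(y) - 7)^2*(cos(y) - 1)^2)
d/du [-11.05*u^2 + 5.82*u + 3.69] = 5.82 - 22.1*u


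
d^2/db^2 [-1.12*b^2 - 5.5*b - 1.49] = -2.24000000000000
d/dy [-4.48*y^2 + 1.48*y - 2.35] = 1.48 - 8.96*y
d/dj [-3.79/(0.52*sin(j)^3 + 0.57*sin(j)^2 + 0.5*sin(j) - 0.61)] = (5.9124*sin(j)^2 + 4.3206*sin(j) + 1.895)*cos(j)/(0.52*sin(j)^3 + 0.57*sin(j)^2 + 0.5*sin(j) - 0.61)^2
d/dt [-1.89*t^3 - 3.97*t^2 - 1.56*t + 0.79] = -5.67*t^2 - 7.94*t - 1.56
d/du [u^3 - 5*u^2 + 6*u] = 3*u^2 - 10*u + 6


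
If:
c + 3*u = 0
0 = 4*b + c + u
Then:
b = u/2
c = -3*u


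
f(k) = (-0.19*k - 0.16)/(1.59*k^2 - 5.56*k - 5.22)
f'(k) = (5.56 - 3.18*k)*(-0.19*k - 0.16)/(1.59*k^2 - 5.56*k - 5.22)^2 - 0.19/(1.59*k^2 - 5.56*k - 5.22) = (0.3021*k^2 + 0.5088*k + 0.1022)/(2.5281*k^4 - 17.6808*k^3 + 14.314*k^2 + 58.0464*k + 27.2484)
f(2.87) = 0.09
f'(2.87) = 0.06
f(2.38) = 0.06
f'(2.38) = 0.03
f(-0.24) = 0.03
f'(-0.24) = -0.00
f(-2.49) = 0.02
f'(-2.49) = 0.00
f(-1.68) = 0.02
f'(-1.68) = 0.00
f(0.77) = 0.04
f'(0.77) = 0.01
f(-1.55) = 0.02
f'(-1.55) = 0.00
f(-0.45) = 0.03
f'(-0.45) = -0.01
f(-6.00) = 0.01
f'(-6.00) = 0.00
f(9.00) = -0.03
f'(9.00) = 0.01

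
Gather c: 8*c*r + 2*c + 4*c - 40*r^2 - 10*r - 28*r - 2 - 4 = c*(8*r + 6) - 40*r^2 - 38*r - 6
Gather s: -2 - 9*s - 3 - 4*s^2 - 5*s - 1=-4*s^2 - 14*s - 6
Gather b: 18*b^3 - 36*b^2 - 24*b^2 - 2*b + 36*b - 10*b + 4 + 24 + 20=18*b^3 - 60*b^2 + 24*b + 48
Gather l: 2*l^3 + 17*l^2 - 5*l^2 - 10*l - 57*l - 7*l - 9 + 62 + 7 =2*l^3 + 12*l^2 - 74*l + 60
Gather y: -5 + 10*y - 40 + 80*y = 90*y - 45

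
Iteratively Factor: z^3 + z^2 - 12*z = (z)*(z^2 + z - 12) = z*(z + 4)*(z - 3)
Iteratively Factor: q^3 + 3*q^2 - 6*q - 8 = (q - 2)*(q^2 + 5*q + 4) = (q - 2)*(q + 1)*(q + 4)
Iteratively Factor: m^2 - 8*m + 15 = (m - 3)*(m - 5)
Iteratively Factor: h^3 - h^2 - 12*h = (h - 4)*(h^2 + 3*h) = (h - 4)*(h + 3)*(h)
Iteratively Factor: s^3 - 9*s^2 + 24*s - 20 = (s - 5)*(s^2 - 4*s + 4) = (s - 5)*(s - 2)*(s - 2)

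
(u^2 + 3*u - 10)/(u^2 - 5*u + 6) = (u + 5)/(u - 3)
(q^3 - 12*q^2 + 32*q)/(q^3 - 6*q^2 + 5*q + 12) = q*(q - 8)/(q^2 - 2*q - 3)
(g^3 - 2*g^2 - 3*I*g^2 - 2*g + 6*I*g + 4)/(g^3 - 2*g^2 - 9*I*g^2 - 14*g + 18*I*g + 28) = (g - I)/(g - 7*I)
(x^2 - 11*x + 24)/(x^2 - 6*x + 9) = (x - 8)/(x - 3)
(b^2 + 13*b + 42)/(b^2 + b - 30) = (b + 7)/(b - 5)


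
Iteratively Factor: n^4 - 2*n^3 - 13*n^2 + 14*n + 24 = (n - 2)*(n^3 - 13*n - 12) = (n - 2)*(n + 1)*(n^2 - n - 12) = (n - 4)*(n - 2)*(n + 1)*(n + 3)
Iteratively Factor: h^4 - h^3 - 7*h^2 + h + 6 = (h + 2)*(h^3 - 3*h^2 - h + 3) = (h - 1)*(h + 2)*(h^2 - 2*h - 3) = (h - 1)*(h + 1)*(h + 2)*(h - 3)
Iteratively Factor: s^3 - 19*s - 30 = (s + 2)*(s^2 - 2*s - 15) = (s - 5)*(s + 2)*(s + 3)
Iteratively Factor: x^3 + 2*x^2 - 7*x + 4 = (x + 4)*(x^2 - 2*x + 1) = (x - 1)*(x + 4)*(x - 1)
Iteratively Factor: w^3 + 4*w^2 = (w)*(w^2 + 4*w) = w*(w + 4)*(w)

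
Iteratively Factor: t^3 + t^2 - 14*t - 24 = (t + 3)*(t^2 - 2*t - 8) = (t - 4)*(t + 3)*(t + 2)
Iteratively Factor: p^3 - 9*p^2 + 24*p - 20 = (p - 2)*(p^2 - 7*p + 10) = (p - 5)*(p - 2)*(p - 2)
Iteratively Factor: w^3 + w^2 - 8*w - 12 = (w + 2)*(w^2 - w - 6) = (w - 3)*(w + 2)*(w + 2)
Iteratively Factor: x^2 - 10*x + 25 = (x - 5)*(x - 5)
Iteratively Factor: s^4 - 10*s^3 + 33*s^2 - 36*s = (s - 3)*(s^3 - 7*s^2 + 12*s) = (s - 3)^2*(s^2 - 4*s) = (s - 4)*(s - 3)^2*(s)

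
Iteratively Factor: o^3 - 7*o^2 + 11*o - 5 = (o - 5)*(o^2 - 2*o + 1) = (o - 5)*(o - 1)*(o - 1)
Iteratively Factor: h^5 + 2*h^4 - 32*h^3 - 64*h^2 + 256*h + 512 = (h + 4)*(h^4 - 2*h^3 - 24*h^2 + 32*h + 128) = (h + 2)*(h + 4)*(h^3 - 4*h^2 - 16*h + 64) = (h - 4)*(h + 2)*(h + 4)*(h^2 - 16) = (h - 4)*(h + 2)*(h + 4)^2*(h - 4)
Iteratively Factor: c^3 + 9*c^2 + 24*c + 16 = (c + 4)*(c^2 + 5*c + 4) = (c + 1)*(c + 4)*(c + 4)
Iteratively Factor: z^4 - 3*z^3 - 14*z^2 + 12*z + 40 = (z + 2)*(z^3 - 5*z^2 - 4*z + 20) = (z - 5)*(z + 2)*(z^2 - 4) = (z - 5)*(z + 2)^2*(z - 2)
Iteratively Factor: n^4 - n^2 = (n)*(n^3 - n) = n*(n + 1)*(n^2 - n) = n*(n - 1)*(n + 1)*(n)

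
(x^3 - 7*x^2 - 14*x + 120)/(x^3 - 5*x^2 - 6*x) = (x^2 - x - 20)/(x*(x + 1))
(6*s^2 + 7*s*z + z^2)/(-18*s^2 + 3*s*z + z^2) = (s + z)/(-3*s + z)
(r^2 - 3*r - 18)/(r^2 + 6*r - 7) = (r^2 - 3*r - 18)/(r^2 + 6*r - 7)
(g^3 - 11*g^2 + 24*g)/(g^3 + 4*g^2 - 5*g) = (g^2 - 11*g + 24)/(g^2 + 4*g - 5)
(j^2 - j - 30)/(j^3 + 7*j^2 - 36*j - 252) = (j + 5)/(j^2 + 13*j + 42)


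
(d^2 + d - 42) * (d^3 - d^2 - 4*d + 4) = d^5 - 47*d^3 + 42*d^2 + 172*d - 168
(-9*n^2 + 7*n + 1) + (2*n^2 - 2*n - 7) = -7*n^2 + 5*n - 6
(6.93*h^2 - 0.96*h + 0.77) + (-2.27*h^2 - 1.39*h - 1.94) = 4.66*h^2 - 2.35*h - 1.17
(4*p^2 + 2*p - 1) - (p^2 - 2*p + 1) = 3*p^2 + 4*p - 2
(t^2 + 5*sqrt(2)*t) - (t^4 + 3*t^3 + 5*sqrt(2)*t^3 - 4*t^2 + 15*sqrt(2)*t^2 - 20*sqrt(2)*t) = -t^4 - 5*sqrt(2)*t^3 - 3*t^3 - 15*sqrt(2)*t^2 + 5*t^2 + 25*sqrt(2)*t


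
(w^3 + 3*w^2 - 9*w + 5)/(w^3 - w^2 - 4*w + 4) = (w^2 + 4*w - 5)/(w^2 - 4)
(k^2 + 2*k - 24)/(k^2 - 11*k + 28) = (k + 6)/(k - 7)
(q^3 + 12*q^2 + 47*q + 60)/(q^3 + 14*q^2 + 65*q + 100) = (q + 3)/(q + 5)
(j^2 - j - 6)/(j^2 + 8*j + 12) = (j - 3)/(j + 6)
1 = 1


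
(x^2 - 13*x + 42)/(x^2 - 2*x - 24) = (x - 7)/(x + 4)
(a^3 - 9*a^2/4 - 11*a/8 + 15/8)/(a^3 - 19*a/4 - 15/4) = (4*a - 3)/(2*(2*a + 3))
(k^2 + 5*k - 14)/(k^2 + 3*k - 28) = (k - 2)/(k - 4)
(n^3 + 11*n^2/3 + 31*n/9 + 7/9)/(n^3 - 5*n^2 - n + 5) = (9*n^2 + 24*n + 7)/(9*(n^2 - 6*n + 5))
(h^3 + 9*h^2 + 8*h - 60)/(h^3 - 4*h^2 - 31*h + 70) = (h + 6)/(h - 7)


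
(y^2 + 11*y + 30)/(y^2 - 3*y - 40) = (y + 6)/(y - 8)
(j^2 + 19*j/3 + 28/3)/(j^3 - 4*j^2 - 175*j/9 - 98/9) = 3*(j + 4)/(3*j^2 - 19*j - 14)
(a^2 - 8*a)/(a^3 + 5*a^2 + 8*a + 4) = a*(a - 8)/(a^3 + 5*a^2 + 8*a + 4)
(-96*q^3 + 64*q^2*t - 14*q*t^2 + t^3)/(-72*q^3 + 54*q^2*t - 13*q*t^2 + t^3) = (4*q - t)/(3*q - t)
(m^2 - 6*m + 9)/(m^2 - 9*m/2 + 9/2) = 2*(m - 3)/(2*m - 3)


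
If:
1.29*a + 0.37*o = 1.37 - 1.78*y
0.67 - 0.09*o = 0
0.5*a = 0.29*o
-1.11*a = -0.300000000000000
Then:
No Solution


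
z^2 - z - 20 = (z - 5)*(z + 4)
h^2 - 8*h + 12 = (h - 6)*(h - 2)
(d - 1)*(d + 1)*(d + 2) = d^3 + 2*d^2 - d - 2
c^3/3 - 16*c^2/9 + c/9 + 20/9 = (c/3 + 1/3)*(c - 5)*(c - 4/3)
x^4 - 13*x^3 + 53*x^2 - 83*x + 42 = (x - 7)*(x - 3)*(x - 2)*(x - 1)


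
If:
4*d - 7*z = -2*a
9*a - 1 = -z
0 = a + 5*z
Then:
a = 5/44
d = -17/176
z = -1/44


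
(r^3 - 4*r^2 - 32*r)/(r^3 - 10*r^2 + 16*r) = (r + 4)/(r - 2)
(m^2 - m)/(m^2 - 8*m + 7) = m/(m - 7)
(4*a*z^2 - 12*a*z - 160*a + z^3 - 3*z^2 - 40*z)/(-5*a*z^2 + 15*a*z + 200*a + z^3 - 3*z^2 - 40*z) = (4*a + z)/(-5*a + z)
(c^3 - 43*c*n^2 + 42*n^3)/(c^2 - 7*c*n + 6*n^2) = c + 7*n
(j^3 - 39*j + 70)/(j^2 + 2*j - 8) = (j^2 + 2*j - 35)/(j + 4)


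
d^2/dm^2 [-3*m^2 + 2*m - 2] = -6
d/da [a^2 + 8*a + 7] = 2*a + 8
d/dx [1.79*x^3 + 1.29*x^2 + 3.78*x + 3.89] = 5.37*x^2 + 2.58*x + 3.78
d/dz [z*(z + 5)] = 2*z + 5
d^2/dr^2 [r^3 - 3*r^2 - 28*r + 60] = 6*r - 6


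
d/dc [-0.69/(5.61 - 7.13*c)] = -4.9197/(7.13*c - 5.61)^2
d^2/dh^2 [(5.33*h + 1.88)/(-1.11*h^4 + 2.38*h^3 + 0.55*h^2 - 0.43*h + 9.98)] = (-78.805116*h^7 + 178.965744*h^6 - 12.6262020000001*h^5 - 133.72731*h^4 - 1237.99159*h^3 + 1277.420088*h^2 + 446.133012*h - 25.802908)/(1.367631*h^12 - 8.797194*h^11 + 16.829487*h^10 - 3.173923*h^9 - 52.043853*h^8 + 161.76312*h^7 - 129.208834*h^6 - 107.893605*h^5 + 383.588589*h^4 - 696.905729*h^3 - 169.876566*h^2 + 128.484516*h - 994.011992)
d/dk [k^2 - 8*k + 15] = 2*k - 8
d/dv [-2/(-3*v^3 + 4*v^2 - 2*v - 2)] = 2*(-9*v^2 + 8*v - 2)/(3*v^3 - 4*v^2 + 2*v + 2)^2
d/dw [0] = 0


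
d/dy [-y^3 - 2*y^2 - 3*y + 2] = -3*y^2 - 4*y - 3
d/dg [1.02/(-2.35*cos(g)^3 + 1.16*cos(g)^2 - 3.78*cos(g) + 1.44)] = (-7.191*cos(g)^2 + 2.3664*cos(g) - 3.8556)*sin(g)/(2.35*cos(g)^3 - 1.16*cos(g)^2 + 3.78*cos(g) - 1.44)^2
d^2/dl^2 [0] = 0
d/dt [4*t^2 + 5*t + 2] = 8*t + 5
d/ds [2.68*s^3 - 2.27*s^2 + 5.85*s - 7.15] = 8.04*s^2 - 4.54*s + 5.85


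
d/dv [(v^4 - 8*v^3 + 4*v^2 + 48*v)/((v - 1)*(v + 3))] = 2*(v^5 - v^4 - 22*v^3 + 16*v^2 - 12*v - 72)/(v^4 + 4*v^3 - 2*v^2 - 12*v + 9)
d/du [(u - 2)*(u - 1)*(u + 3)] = 3*u^2 - 7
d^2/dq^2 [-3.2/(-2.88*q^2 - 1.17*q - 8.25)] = (-53.08416*q^2 - 21.56544*q + 3.2*(5.76*q + 1.17)*(11.52*q + 2.34) - 152.064)/(2.88*q^2 + 1.17*q + 8.25)^3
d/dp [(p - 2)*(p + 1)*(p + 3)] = 3*p^2 + 4*p - 5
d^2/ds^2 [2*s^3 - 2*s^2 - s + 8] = 12*s - 4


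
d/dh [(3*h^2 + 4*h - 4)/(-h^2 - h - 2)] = (h^2 - 20*h - 12)/(h^4 + 2*h^3 + 5*h^2 + 4*h + 4)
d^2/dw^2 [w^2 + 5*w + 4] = 2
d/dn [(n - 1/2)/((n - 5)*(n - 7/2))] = (-4*n^2 + 4*n + 53)/(4*n^4 - 68*n^3 + 429*n^2 - 1190*n + 1225)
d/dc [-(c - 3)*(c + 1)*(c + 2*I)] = -3*c^2 + 4*c*(1 - I) + 3 + 4*I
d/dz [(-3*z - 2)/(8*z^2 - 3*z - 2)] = 8*z*(3*z + 4)/(64*z^4 - 48*z^3 - 23*z^2 + 12*z + 4)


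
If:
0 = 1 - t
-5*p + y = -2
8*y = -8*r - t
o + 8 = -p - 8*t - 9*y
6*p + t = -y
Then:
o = -24/11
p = 1/11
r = 125/88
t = 1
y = -17/11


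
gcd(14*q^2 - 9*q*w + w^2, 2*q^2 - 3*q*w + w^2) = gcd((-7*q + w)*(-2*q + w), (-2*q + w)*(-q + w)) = 2*q - w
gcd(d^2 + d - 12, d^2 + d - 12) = d^2 + d - 12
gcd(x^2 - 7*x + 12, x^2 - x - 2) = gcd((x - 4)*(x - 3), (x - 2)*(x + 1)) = 1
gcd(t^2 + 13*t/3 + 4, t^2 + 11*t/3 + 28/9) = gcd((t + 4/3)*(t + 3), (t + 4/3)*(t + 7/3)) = t + 4/3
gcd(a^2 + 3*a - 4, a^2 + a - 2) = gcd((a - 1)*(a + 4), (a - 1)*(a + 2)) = a - 1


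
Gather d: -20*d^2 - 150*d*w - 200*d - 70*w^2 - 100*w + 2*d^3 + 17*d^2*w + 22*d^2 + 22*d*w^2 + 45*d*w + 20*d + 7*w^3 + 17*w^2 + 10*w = 2*d^3 + d^2*(17*w + 2) + d*(22*w^2 - 105*w - 180) + 7*w^3 - 53*w^2 - 90*w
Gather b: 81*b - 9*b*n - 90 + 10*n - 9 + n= b*(81 - 9*n) + 11*n - 99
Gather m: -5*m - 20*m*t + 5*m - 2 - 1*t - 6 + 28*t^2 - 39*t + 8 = -20*m*t + 28*t^2 - 40*t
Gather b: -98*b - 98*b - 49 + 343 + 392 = 686 - 196*b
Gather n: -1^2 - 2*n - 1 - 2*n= -4*n - 2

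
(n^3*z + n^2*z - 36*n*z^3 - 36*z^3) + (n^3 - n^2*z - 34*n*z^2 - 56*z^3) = n^3*z + n^3 - 36*n*z^3 - 34*n*z^2 - 92*z^3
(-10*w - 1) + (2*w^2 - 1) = 2*w^2 - 10*w - 2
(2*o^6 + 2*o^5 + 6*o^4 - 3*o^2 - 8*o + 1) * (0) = 0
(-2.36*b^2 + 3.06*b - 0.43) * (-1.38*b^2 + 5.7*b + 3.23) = 3.2568*b^4 - 17.6748*b^3 + 10.4126*b^2 + 7.4328*b - 1.3889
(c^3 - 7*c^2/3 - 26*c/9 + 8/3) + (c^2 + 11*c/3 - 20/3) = c^3 - 4*c^2/3 + 7*c/9 - 4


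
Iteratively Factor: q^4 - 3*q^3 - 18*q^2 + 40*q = (q - 2)*(q^3 - q^2 - 20*q) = (q - 2)*(q + 4)*(q^2 - 5*q) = q*(q - 2)*(q + 4)*(q - 5)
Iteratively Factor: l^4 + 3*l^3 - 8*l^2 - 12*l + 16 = (l + 4)*(l^3 - l^2 - 4*l + 4) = (l - 2)*(l + 4)*(l^2 + l - 2) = (l - 2)*(l - 1)*(l + 4)*(l + 2)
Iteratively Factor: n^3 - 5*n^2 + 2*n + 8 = (n - 2)*(n^2 - 3*n - 4) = (n - 4)*(n - 2)*(n + 1)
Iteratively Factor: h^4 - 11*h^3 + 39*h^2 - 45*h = (h - 5)*(h^3 - 6*h^2 + 9*h) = (h - 5)*(h - 3)*(h^2 - 3*h) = h*(h - 5)*(h - 3)*(h - 3)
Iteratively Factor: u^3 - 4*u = (u)*(u^2 - 4) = u*(u + 2)*(u - 2)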